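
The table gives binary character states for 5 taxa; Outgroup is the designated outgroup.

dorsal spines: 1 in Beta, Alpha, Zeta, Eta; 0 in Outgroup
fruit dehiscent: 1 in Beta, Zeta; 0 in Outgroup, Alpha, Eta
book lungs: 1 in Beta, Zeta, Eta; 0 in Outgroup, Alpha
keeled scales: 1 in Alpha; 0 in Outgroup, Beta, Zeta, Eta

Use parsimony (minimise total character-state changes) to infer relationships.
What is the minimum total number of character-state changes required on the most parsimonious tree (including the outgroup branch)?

The outgroup has state '0' for every character, so '1' is the derived state throughout.
All ingroup taxa share the derived state '1' for dorsal spines; it defines the ingroup but does not resolve relationships within it.
Only Beta and Zeta show the derived state '1' for fruit dehiscent, supporting them as a clade.
book lungs: derived state '1' in Beta, Eta, and Zeta only — synapomorphy for {Beta, Eta, Zeta}.
keeled scales (derived state '1') is unique to Alpha (autapomorphy; uninformative for grouping).
Most parsimonious ingroup topology: (((Beta,Zeta),Eta),Alpha).
Changes per character on this tree: dorsal spines: 1; fruit dehiscent: 1; book lungs: 1; keeled scales: 1.
Total = 4.

4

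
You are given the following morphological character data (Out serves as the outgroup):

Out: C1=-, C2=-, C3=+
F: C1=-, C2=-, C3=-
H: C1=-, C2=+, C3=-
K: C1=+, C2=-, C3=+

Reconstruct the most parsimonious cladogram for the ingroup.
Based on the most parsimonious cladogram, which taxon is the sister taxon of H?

Character polarity is set by the outgroup: the derived state is whichever differs from the outgroup's state, so for C3 the derived state is '-', and for the remaining characters it is '+'.
C1 (derived state '+') is unique to K (autapomorphy; uninformative for grouping).
C2: derived state '+' in H only — an autapomorphy, so it tells us nothing about relationships among taxa.
C3 (derived state '-') is shared by F and H — a synapomorphy uniting that clade.
Most parsimonious ingroup topology: ((F,H),K).
H and F form a cherry on this tree, so they are sister taxa.

F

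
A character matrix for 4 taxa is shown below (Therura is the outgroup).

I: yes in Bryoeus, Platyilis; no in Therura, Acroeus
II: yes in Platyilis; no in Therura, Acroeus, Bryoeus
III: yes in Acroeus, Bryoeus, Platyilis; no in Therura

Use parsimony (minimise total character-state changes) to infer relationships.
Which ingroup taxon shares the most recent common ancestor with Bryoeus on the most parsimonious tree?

The outgroup has state 'no' for every character, so 'yes' is the derived state throughout.
Only Bryoeus and Platyilis show the derived state 'yes' for I, supporting them as a clade.
II: derived state 'yes' in Platyilis only — an autapomorphy, so it tells us nothing about relationships among taxa.
All ingroup taxa share the derived state 'yes' for III; it defines the ingroup but does not resolve relationships within it.
Most parsimonious ingroup topology: (Acroeus,(Bryoeus,Platyilis)).
Bryoeus and Platyilis form a cherry on this tree, so they are sister taxa.

Platyilis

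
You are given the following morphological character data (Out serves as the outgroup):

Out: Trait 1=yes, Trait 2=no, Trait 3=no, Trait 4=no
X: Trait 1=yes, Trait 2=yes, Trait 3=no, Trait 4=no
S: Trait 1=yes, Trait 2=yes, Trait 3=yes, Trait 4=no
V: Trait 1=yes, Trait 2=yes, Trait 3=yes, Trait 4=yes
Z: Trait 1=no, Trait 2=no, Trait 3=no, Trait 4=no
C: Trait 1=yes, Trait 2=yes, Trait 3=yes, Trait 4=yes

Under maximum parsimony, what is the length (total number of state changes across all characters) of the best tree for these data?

Character polarity is set by the outgroup: the derived state is whichever differs from the outgroup's state, so for Trait 1 the derived state is 'no', and for the remaining characters it is 'yes'.
Trait 1 (derived state 'no') is unique to Z (autapomorphy; uninformative for grouping).
Trait 2 (derived state 'yes') is shared by C, S, V, and X — a synapomorphy uniting that clade.
Only C, S, and V show the derived state 'yes' for Trait 3, supporting them as a clade.
Trait 4: derived state 'yes' in C and V only — synapomorphy for {C, V}.
Most parsimonious ingroup topology: ((X,(S,(V,C))),Z).
Changes per character on this tree: Trait 1: 1; Trait 2: 1; Trait 3: 1; Trait 4: 1.
Total = 4.

4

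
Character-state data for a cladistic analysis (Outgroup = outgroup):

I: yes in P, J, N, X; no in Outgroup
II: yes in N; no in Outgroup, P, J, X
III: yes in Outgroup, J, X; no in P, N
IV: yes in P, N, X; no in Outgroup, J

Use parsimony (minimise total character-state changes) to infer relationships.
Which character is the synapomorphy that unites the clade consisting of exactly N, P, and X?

Character polarity is set by the outgroup: the derived state is whichever differs from the outgroup's state, so for III the derived state is 'no', and for the remaining characters it is 'yes'.
I (derived state 'yes') is shared by all ingroup taxa — unites the whole ingroup.
II: derived state 'yes' in N only — an autapomorphy, so it tells us nothing about relationships among taxa.
Only N and P show the derived state 'no' for III, supporting them as a clade.
IV: derived state 'yes' in N, P, and X only — synapomorphy for {N, P, X}.
Most parsimonious ingroup topology: (((P,N),X),J).
The clade {N, P, X} is supported by IV: its derived state 'yes' occurs in exactly those taxa and in no other taxon (including the outgroup).

IV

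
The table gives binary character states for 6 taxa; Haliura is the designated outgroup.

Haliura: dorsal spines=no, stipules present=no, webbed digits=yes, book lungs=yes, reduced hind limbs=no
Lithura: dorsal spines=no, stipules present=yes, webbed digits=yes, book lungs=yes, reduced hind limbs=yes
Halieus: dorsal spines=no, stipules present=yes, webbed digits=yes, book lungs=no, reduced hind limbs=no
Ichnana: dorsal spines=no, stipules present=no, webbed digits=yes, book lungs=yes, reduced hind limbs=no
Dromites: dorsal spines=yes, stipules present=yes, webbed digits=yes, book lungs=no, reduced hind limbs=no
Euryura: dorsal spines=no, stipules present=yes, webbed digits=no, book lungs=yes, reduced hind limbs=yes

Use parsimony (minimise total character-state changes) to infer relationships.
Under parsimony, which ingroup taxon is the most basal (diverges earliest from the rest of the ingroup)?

Ichnana

Character polarity is set by the outgroup: the derived state is whichever differs from the outgroup's state, so for webbed digits, book lungs the derived state is 'no', and for the remaining characters it is 'yes'.
dorsal spines (derived state 'yes') is unique to Dromites (autapomorphy; uninformative for grouping).
stipules present (derived state 'yes') is shared by Dromites, Euryura, Halieus, and Lithura — a synapomorphy uniting that clade.
webbed digits: derived state 'no' in Euryura only — an autapomorphy, so it tells us nothing about relationships among taxa.
book lungs: derived state 'no' in Dromites and Halieus only — synapomorphy for {Dromites, Halieus}.
reduced hind limbs: derived state 'yes' in Euryura and Lithura only — synapomorphy for {Euryura, Lithura}.
Most parsimonious ingroup topology: (((Lithura,Euryura),(Halieus,Dromites)),Ichnana).
Ichnana is sister to the clade containing all other ingroup taxa, so it is the earliest-diverging (most basal) ingroup lineage.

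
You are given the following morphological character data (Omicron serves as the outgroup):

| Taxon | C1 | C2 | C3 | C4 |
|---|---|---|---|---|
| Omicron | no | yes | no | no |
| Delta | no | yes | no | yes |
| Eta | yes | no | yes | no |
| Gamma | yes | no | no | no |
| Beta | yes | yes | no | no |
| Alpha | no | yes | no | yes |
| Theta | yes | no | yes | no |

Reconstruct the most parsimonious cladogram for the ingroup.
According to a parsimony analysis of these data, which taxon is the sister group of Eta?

Theta

Character polarity is set by the outgroup: the derived state is whichever differs from the outgroup's state, so for C2 the derived state is 'no', and for the remaining characters it is 'yes'.
C1: derived state 'yes' in Beta, Eta, Gamma, and Theta only — synapomorphy for {Beta, Eta, Gamma, Theta}.
Only Eta, Gamma, and Theta show the derived state 'no' for C2, supporting them as a clade.
C3: derived state 'yes' in Eta and Theta only — synapomorphy for {Eta, Theta}.
C4: derived state 'yes' in Alpha and Delta only — synapomorphy for {Alpha, Delta}.
Most parsimonious ingroup topology: ((Delta,Alpha),(((Eta,Theta),Gamma),Beta)).
Eta and Theta form a cherry on this tree, so they are sister taxa.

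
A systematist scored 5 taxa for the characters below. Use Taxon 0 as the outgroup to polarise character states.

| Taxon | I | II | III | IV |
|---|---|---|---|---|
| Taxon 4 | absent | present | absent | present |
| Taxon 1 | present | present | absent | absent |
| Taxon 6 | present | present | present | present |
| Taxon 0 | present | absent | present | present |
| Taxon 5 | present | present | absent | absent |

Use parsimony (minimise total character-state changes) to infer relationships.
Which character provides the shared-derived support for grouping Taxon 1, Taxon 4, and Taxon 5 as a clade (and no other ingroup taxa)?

III

Character polarity is set by the outgroup: the derived state is whichever differs from the outgroup's state, so for I, III, IV the derived state is 'absent', and for the remaining characters it is 'present'.
I: derived state 'absent' in Taxon 4 only — an autapomorphy, so it tells us nothing about relationships among taxa.
All ingroup taxa share the derived state 'present' for II; it defines the ingroup but does not resolve relationships within it.
III: derived state 'absent' in Taxon 1, Taxon 4, and Taxon 5 only — synapomorphy for {Taxon 1, Taxon 4, Taxon 5}.
IV: derived state 'absent' in Taxon 1 and Taxon 5 only — synapomorphy for {Taxon 1, Taxon 5}.
Most parsimonious ingroup topology: ((Taxon 4,(Taxon 5,Taxon 1)),Taxon 6).
The clade {Taxon 1, Taxon 4, Taxon 5} is supported by III: its derived state 'absent' occurs in exactly those taxa and in no other taxon (including the outgroup).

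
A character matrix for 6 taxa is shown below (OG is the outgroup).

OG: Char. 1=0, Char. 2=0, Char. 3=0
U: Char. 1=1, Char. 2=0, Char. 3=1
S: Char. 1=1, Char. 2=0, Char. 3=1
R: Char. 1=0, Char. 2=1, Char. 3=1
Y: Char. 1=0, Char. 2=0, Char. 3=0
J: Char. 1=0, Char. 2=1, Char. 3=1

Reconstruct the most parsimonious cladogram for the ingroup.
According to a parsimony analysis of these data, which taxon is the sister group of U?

The outgroup has state '0' for every character, so '1' is the derived state throughout.
Char. 1: derived state '1' in S and U only — synapomorphy for {S, U}.
Char. 2 (derived state '1') is shared by J and R — a synapomorphy uniting that clade.
Only J, R, S, and U show the derived state '1' for Char. 3, supporting them as a clade.
Most parsimonious ingroup topology: (((U,S),(R,J)),Y).
U and S form a cherry on this tree, so they are sister taxa.

S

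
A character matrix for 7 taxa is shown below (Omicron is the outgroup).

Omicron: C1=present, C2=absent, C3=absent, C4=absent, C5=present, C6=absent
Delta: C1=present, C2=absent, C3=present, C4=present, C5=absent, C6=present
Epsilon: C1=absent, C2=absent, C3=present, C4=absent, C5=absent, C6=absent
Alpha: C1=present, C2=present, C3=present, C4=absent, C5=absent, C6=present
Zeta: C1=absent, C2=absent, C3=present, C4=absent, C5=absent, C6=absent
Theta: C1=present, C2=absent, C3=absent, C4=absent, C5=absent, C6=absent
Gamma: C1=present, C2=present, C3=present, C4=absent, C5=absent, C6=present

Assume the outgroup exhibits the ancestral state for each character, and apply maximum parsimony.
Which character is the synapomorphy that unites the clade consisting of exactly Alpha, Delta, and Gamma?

C6

Character polarity is set by the outgroup: the derived state is whichever differs from the outgroup's state, so for C1, C5 the derived state is 'absent', and for the remaining characters it is 'present'.
C1 (derived state 'absent') is shared by Epsilon and Zeta — a synapomorphy uniting that clade.
C2 (derived state 'present') is shared by Alpha and Gamma — a synapomorphy uniting that clade.
C3: derived state 'present' in Alpha, Delta, Epsilon, Gamma, and Zeta only — synapomorphy for {Alpha, Delta, Epsilon, Gamma, Zeta}.
C4: derived state 'present' in Delta only — an autapomorphy, so it tells us nothing about relationships among taxa.
All ingroup taxa share the derived state 'absent' for C5; it defines the ingroup but does not resolve relationships within it.
C6 (derived state 'present') is shared by Alpha, Delta, and Gamma — a synapomorphy uniting that clade.
Most parsimonious ingroup topology: (((Delta,(Alpha,Gamma)),(Epsilon,Zeta)),Theta).
The clade {Alpha, Delta, Gamma} is supported by C6: its derived state 'present' occurs in exactly those taxa and in no other taxon (including the outgroup).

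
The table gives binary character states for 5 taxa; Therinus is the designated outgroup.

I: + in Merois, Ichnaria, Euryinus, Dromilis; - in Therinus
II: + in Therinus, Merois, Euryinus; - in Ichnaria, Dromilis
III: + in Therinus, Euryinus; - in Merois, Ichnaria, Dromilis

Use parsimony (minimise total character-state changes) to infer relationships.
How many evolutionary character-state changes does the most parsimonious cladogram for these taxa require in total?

Character polarity is set by the outgroup: the derived state is whichever differs from the outgroup's state, so for II, III the derived state is '-', and for the remaining characters it is '+'.
I (derived state '+') is shared by all ingroup taxa — unites the whole ingroup.
Only Dromilis and Ichnaria show the derived state '-' for II, supporting them as a clade.
Only Dromilis, Ichnaria, and Merois show the derived state '-' for III, supporting them as a clade.
Most parsimonious ingroup topology: ((Merois,(Ichnaria,Dromilis)),Euryinus).
Changes per character on this tree: I: 1; II: 1; III: 1.
Total = 3.

3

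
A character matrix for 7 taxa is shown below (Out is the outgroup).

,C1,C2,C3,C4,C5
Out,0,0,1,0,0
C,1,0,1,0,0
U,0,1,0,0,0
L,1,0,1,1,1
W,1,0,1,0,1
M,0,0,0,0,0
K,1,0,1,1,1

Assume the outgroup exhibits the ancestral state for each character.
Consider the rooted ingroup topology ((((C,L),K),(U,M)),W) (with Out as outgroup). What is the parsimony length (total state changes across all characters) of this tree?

9

Map each character onto ((((C,L),K),(U,M)),W) (rooted by Out) and count the minimum state changes it requires (Fitch parsimony):
C1: 2; C2: 1; C3: 1; C4: 2; C5: 3.
Total tree length = 9.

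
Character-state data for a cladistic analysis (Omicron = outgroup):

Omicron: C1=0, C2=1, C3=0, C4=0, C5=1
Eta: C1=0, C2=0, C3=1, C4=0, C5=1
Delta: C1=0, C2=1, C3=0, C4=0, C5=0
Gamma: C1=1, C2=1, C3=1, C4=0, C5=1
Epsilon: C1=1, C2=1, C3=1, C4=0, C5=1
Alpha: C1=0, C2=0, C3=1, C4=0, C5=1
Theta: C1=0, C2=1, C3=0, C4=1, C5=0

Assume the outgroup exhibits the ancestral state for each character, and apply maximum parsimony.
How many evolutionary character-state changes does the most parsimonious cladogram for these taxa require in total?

Character polarity is set by the outgroup: the derived state is whichever differs from the outgroup's state, so for C2, C5 the derived state is '0', and for the remaining characters it is '1'.
C1: derived state '1' in Epsilon and Gamma only — synapomorphy for {Epsilon, Gamma}.
C2 (derived state '0') is shared by Alpha and Eta — a synapomorphy uniting that clade.
Only Alpha, Epsilon, Eta, and Gamma show the derived state '1' for C3, supporting them as a clade.
C4: derived state '1' in Theta only — an autapomorphy, so it tells us nothing about relationships among taxa.
C5: derived state '0' in Delta and Theta only — synapomorphy for {Delta, Theta}.
Most parsimonious ingroup topology: (((Eta,Alpha),(Gamma,Epsilon)),(Delta,Theta)).
Changes per character on this tree: C1: 1; C2: 1; C3: 1; C4: 1; C5: 1.
Total = 5.

5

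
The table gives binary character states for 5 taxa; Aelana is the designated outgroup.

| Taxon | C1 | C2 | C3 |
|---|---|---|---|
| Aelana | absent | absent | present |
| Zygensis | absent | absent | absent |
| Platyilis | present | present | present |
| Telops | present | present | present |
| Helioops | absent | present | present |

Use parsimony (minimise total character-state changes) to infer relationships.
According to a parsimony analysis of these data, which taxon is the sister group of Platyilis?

Character polarity is set by the outgroup: the derived state is whichever differs from the outgroup's state, so for C3 the derived state is 'absent', and for the remaining characters it is 'present'.
C1 (derived state 'present') is shared by Platyilis and Telops — a synapomorphy uniting that clade.
Only Helioops, Platyilis, and Telops show the derived state 'present' for C2, supporting them as a clade.
C3: derived state 'absent' in Zygensis only — an autapomorphy, so it tells us nothing about relationships among taxa.
Most parsimonious ingroup topology: (Zygensis,((Platyilis,Telops),Helioops)).
Platyilis and Telops form a cherry on this tree, so they are sister taxa.

Telops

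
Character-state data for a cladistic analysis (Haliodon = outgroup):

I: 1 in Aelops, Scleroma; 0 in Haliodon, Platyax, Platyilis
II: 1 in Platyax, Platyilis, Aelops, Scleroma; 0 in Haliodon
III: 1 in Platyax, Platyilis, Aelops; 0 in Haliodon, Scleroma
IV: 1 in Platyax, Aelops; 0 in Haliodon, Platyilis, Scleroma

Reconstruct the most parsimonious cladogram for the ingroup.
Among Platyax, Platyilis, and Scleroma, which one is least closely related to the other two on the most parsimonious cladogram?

Scleroma

The outgroup has state '0' for every character, so '1' is the derived state throughout.
I groups Aelops and Scleroma, which is incompatible with the clades supported by the remaining characters; treating it as convergent (homoplasy) costs fewer steps than any alternative tree.
II (derived state '1') is shared by all ingroup taxa — unites the whole ingroup.
Only Aelops, Platyax, and Platyilis show the derived state '1' for III, supporting them as a clade.
Only Aelops and Platyax show the derived state '1' for IV, supporting them as a clade.
Most parsimonious ingroup topology: (((Platyax,Aelops),Platyilis),Scleroma).
Platyax and Platyilis share a more recent common ancestor with each other than either does with Scleroma, so Scleroma is the least closely related of the three.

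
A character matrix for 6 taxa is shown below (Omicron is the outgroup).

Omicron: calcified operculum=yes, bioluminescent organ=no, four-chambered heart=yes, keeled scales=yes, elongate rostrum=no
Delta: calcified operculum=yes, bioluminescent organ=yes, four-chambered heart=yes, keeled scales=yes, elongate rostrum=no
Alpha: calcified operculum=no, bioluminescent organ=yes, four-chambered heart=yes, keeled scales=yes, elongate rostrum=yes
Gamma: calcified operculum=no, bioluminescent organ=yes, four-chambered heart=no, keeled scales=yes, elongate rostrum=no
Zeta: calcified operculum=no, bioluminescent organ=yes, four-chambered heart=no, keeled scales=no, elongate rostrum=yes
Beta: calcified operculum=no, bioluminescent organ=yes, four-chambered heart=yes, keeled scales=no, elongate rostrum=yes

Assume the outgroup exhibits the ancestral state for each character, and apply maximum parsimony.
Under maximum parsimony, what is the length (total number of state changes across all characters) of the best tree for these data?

6

Character polarity is set by the outgroup: the derived state is whichever differs from the outgroup's state, so for calcified operculum, four-chambered heart, keeled scales the derived state is 'no', and for the remaining characters it is 'yes'.
calcified operculum (derived state 'no') is shared by Alpha, Beta, Gamma, and Zeta — a synapomorphy uniting that clade.
bioluminescent organ (derived state 'yes') is shared by all ingroup taxa — unites the whole ingroup.
four-chambered heart groups Gamma and Zeta, which is incompatible with the clades supported by the remaining characters; treating it as convergent (homoplasy) costs fewer steps than any alternative tree.
keeled scales: derived state 'no' in Beta and Zeta only — synapomorphy for {Beta, Zeta}.
elongate rostrum (derived state 'yes') is shared by Alpha, Beta, and Zeta — a synapomorphy uniting that clade.
Most parsimonious ingroup topology: (Delta,((Alpha,(Zeta,Beta)),Gamma)).
Changes per character on this tree: calcified operculum: 1; bioluminescent organ: 1; four-chambered heart: 2; keeled scales: 1; elongate rostrum: 1.
Total = 6.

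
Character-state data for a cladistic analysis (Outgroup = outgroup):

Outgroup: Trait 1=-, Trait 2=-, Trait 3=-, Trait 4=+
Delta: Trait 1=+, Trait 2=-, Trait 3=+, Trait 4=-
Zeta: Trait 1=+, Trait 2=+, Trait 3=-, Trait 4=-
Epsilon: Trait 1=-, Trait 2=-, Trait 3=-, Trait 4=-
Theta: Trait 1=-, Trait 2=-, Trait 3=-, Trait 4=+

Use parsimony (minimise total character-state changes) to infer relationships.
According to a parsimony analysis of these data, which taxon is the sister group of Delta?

Zeta

Character polarity is set by the outgroup: the derived state is whichever differs from the outgroup's state, so for Trait 4 the derived state is '-', and for the remaining characters it is '+'.
Trait 1 (derived state '+') is shared by Delta and Zeta — a synapomorphy uniting that clade.
Trait 2: derived state '+' in Zeta only — an autapomorphy, so it tells us nothing about relationships among taxa.
Trait 3: derived state '+' in Delta only — an autapomorphy, so it tells us nothing about relationships among taxa.
Trait 4 (derived state '-') is shared by Delta, Epsilon, and Zeta — a synapomorphy uniting that clade.
Most parsimonious ingroup topology: (((Delta,Zeta),Epsilon),Theta).
Delta and Zeta form a cherry on this tree, so they are sister taxa.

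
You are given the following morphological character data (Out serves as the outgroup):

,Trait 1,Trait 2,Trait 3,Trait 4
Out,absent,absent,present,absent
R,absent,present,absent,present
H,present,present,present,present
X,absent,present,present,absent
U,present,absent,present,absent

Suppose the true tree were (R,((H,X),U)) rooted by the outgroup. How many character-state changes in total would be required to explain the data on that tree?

Map each character onto (R,((H,X),U)) (rooted by Out) and count the minimum state changes it requires (Fitch parsimony):
Trait 1: 2; Trait 2: 2; Trait 3: 1; Trait 4: 2.
Total tree length = 7.

7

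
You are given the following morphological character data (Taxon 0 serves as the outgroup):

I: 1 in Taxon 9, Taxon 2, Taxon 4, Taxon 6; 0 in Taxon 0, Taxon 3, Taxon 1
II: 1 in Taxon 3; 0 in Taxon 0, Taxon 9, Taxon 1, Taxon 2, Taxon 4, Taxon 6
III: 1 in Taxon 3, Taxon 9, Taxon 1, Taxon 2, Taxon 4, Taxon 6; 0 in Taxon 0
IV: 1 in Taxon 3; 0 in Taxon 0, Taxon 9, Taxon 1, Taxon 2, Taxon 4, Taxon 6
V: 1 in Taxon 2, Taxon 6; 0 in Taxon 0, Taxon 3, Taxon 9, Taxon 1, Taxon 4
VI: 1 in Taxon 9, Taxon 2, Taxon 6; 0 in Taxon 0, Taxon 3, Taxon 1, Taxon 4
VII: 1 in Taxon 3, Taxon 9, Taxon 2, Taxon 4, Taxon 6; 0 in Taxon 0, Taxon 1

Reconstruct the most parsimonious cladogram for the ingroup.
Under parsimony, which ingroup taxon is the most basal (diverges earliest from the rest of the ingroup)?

Taxon 1

The outgroup has state '0' for every character, so '1' is the derived state throughout.
I: derived state '1' in Taxon 2, Taxon 4, Taxon 6, and Taxon 9 only — synapomorphy for {Taxon 2, Taxon 4, Taxon 6, Taxon 9}.
II (derived state '1') is unique to Taxon 3 (autapomorphy; uninformative for grouping).
III (derived state '1') is shared by all ingroup taxa — unites the whole ingroup.
IV (derived state '1') is unique to Taxon 3 (autapomorphy; uninformative for grouping).
V: derived state '1' in Taxon 2 and Taxon 6 only — synapomorphy for {Taxon 2, Taxon 6}.
Only Taxon 2, Taxon 6, and Taxon 9 show the derived state '1' for VI, supporting them as a clade.
Only Taxon 2, Taxon 3, Taxon 4, Taxon 6, and Taxon 9 show the derived state '1' for VII, supporting them as a clade.
Most parsimonious ingroup topology: ((Taxon 3,((Taxon 9,(Taxon 2,Taxon 6)),Taxon 4)),Taxon 1).
Taxon 1 is sister to the clade containing all other ingroup taxa, so it is the earliest-diverging (most basal) ingroup lineage.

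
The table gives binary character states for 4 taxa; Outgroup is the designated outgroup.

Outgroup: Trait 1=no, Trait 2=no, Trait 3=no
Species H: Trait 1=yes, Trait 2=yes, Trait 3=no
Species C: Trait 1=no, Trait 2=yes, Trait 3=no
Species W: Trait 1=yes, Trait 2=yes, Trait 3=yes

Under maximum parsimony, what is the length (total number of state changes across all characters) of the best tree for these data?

The outgroup has state 'no' for every character, so 'yes' is the derived state throughout.
Trait 1 (derived state 'yes') is shared by Species H and Species W — a synapomorphy uniting that clade.
Trait 2 (derived state 'yes') is shared by all ingroup taxa — unites the whole ingroup.
Trait 3 (derived state 'yes') is unique to Species W (autapomorphy; uninformative for grouping).
Most parsimonious ingroup topology: ((Species H,Species W),Species C).
Changes per character on this tree: Trait 1: 1; Trait 2: 1; Trait 3: 1.
Total = 3.

3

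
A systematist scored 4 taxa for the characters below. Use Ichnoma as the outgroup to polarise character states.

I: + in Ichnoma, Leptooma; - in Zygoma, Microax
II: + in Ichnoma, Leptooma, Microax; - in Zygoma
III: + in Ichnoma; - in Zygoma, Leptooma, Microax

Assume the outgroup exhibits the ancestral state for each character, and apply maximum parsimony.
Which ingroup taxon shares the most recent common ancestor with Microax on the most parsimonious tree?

Zygoma

The outgroup has state '+' for every character, so '-' is the derived state throughout.
I (derived state '-') is shared by Microax and Zygoma — a synapomorphy uniting that clade.
II: derived state '-' in Zygoma only — an autapomorphy, so it tells us nothing about relationships among taxa.
III (derived state '-') is shared by all ingroup taxa — unites the whole ingroup.
Most parsimonious ingroup topology: ((Zygoma,Microax),Leptooma).
Microax and Zygoma form a cherry on this tree, so they are sister taxa.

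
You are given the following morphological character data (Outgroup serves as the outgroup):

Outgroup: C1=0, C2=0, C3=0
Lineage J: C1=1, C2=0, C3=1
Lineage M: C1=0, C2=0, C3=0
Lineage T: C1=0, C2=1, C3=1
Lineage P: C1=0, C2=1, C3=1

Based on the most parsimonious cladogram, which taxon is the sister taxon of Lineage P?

The outgroup has state '0' for every character, so '1' is the derived state throughout.
C1 (derived state '1') is unique to Lineage J (autapomorphy; uninformative for grouping).
C2 (derived state '1') is shared by Lineage P and Lineage T — a synapomorphy uniting that clade.
C3: derived state '1' in Lineage J, Lineage P, and Lineage T only — synapomorphy for {Lineage J, Lineage P, Lineage T}.
Most parsimonious ingroup topology: ((Lineage J,(Lineage T,Lineage P)),Lineage M).
Lineage P and Lineage T form a cherry on this tree, so they are sister taxa.

Lineage T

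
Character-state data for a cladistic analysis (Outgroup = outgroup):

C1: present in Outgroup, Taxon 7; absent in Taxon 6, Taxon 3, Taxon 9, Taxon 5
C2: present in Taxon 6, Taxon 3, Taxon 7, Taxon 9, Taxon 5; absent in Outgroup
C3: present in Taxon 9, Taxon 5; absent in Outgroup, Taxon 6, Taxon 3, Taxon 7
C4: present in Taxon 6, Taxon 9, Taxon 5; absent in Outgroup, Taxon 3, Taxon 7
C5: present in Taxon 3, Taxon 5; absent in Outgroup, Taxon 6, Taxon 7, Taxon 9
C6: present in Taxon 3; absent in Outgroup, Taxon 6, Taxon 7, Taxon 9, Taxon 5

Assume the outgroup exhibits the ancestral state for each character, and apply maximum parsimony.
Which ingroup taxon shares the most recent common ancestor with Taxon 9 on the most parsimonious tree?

Character polarity is set by the outgroup: the derived state is whichever differs from the outgroup's state, so for C1 the derived state is 'absent', and for the remaining characters it is 'present'.
Only Taxon 3, Taxon 5, Taxon 6, and Taxon 9 show the derived state 'absent' for C1, supporting them as a clade.
All ingroup taxa share the derived state 'present' for C2; it defines the ingroup but does not resolve relationships within it.
C3 (derived state 'present') is shared by Taxon 5 and Taxon 9 — a synapomorphy uniting that clade.
C4 (derived state 'present') is shared by Taxon 5, Taxon 6, and Taxon 9 — a synapomorphy uniting that clade.
C5 groups Taxon 3 and Taxon 5, which is incompatible with the clades supported by the remaining characters; treating it as convergent (homoplasy) costs fewer steps than any alternative tree.
C6: derived state 'present' in Taxon 3 only — an autapomorphy, so it tells us nothing about relationships among taxa.
Most parsimonious ingroup topology: (((Taxon 6,(Taxon 9,Taxon 5)),Taxon 3),Taxon 7).
Taxon 9 and Taxon 5 form a cherry on this tree, so they are sister taxa.

Taxon 5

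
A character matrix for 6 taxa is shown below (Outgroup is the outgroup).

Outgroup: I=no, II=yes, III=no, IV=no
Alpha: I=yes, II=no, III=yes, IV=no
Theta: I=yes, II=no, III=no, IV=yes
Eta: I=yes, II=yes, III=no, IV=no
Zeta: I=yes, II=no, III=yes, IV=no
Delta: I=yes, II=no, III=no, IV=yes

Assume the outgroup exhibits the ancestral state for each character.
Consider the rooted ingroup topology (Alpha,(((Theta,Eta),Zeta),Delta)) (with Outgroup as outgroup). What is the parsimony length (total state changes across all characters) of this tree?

7

Map each character onto (Alpha,(((Theta,Eta),Zeta),Delta)) (rooted by Outgroup) and count the minimum state changes it requires (Fitch parsimony):
I: 1; II: 2; III: 2; IV: 2.
Total tree length = 7.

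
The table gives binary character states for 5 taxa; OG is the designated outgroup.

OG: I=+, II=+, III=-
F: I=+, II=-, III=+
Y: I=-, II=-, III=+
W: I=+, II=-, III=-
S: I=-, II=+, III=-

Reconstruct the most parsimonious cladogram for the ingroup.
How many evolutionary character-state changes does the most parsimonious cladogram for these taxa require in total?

4

Character polarity is set by the outgroup: the derived state is whichever differs from the outgroup's state, so for I, II the derived state is '-', and for the remaining characters it is '+'.
I groups S and Y, which is incompatible with the clades supported by the remaining characters; treating it as convergent (homoplasy) costs fewer steps than any alternative tree.
Only F, W, and Y show the derived state '-' for II, supporting them as a clade.
III (derived state '+') is shared by F and Y — a synapomorphy uniting that clade.
Most parsimonious ingroup topology: (((F,Y),W),S).
Changes per character on this tree: I: 2; II: 1; III: 1.
Total = 4.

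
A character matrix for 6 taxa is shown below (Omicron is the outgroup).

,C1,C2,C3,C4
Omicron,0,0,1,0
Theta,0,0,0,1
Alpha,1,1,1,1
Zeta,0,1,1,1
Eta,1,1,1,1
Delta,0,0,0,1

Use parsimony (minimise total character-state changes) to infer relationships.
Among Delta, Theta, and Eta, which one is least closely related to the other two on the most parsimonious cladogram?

Eta

Character polarity is set by the outgroup: the derived state is whichever differs from the outgroup's state, so for C3 the derived state is '0', and for the remaining characters it is '1'.
C1 (derived state '1') is shared by Alpha and Eta — a synapomorphy uniting that clade.
C2: derived state '1' in Alpha, Eta, and Zeta only — synapomorphy for {Alpha, Eta, Zeta}.
Only Delta and Theta show the derived state '0' for C3, supporting them as a clade.
C4 (derived state '1') is shared by all ingroup taxa — unites the whole ingroup.
Most parsimonious ingroup topology: ((Theta,Delta),((Alpha,Eta),Zeta)).
Delta and Theta share a more recent common ancestor with each other than either does with Eta, so Eta is the least closely related of the three.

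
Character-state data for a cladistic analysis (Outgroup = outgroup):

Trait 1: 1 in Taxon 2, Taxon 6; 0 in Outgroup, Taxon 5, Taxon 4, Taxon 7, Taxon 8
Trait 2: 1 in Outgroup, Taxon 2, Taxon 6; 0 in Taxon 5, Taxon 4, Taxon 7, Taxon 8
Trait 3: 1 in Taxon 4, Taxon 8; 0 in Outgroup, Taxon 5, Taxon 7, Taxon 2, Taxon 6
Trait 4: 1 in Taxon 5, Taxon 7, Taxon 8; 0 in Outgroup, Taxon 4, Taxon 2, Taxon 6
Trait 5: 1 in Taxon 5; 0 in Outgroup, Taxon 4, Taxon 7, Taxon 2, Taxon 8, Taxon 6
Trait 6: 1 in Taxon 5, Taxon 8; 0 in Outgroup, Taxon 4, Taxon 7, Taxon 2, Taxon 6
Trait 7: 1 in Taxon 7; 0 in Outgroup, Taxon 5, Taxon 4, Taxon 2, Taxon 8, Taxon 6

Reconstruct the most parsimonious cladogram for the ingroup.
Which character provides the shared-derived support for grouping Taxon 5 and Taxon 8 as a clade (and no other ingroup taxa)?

Trait 6

Character polarity is set by the outgroup: the derived state is whichever differs from the outgroup's state, so for Trait 2 the derived state is '0', and for the remaining characters it is '1'.
Trait 1 (derived state '1') is shared by Taxon 2 and Taxon 6 — a synapomorphy uniting that clade.
Trait 2: derived state '0' in Taxon 4, Taxon 5, Taxon 7, and Taxon 8 only — synapomorphy for {Taxon 4, Taxon 5, Taxon 7, Taxon 8}.
Trait 3 (state '1') occurs in Taxon 4 and Taxon 8 but conflicts with the nesting implied by the other characters — most parsimoniously interpreted as homoplasy.
Only Taxon 5, Taxon 7, and Taxon 8 show the derived state '1' for Trait 4, supporting them as a clade.
Trait 5 (derived state '1') is unique to Taxon 5 (autapomorphy; uninformative for grouping).
Only Taxon 5 and Taxon 8 show the derived state '1' for Trait 6, supporting them as a clade.
Trait 7: derived state '1' in Taxon 7 only — an autapomorphy, so it tells us nothing about relationships among taxa.
Most parsimonious ingroup topology: ((((Taxon 5,Taxon 8),Taxon 7),Taxon 4),(Taxon 2,Taxon 6)).
The clade {Taxon 5, Taxon 8} is supported by Trait 6: its derived state '1' occurs in exactly those taxa and in no other taxon (including the outgroup).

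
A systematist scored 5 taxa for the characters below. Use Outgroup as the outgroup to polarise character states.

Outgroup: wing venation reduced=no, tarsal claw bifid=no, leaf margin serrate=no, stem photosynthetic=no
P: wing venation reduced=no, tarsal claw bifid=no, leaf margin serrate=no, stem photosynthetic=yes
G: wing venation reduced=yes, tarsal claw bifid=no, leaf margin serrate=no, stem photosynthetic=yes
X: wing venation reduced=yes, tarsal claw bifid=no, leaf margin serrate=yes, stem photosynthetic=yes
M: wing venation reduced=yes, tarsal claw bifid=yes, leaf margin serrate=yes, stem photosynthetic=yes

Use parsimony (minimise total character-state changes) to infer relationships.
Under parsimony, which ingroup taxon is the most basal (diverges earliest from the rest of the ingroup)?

The outgroup has state 'no' for every character, so 'yes' is the derived state throughout.
wing venation reduced (derived state 'yes') is shared by G, M, and X — a synapomorphy uniting that clade.
tarsal claw bifid: derived state 'yes' in M only — an autapomorphy, so it tells us nothing about relationships among taxa.
leaf margin serrate (derived state 'yes') is shared by M and X — a synapomorphy uniting that clade.
All ingroup taxa share the derived state 'yes' for stem photosynthetic; it defines the ingroup but does not resolve relationships within it.
Most parsimonious ingroup topology: (P,(G,(X,M))).
P is sister to the clade containing all other ingroup taxa, so it is the earliest-diverging (most basal) ingroup lineage.

P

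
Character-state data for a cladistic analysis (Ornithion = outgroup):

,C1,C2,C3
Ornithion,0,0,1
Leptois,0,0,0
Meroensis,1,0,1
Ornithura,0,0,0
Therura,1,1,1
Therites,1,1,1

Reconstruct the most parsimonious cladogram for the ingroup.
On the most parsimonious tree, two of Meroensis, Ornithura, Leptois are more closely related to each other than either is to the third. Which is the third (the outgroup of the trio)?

Meroensis

Character polarity is set by the outgroup: the derived state is whichever differs from the outgroup's state, so for C3 the derived state is '0', and for the remaining characters it is '1'.
C1: derived state '1' in Meroensis, Therites, and Therura only — synapomorphy for {Meroensis, Therites, Therura}.
Only Therites and Therura show the derived state '1' for C2, supporting them as a clade.
C3 (derived state '0') is shared by Leptois and Ornithura — a synapomorphy uniting that clade.
Most parsimonious ingroup topology: ((Leptois,Ornithura),(Meroensis,(Therura,Therites))).
Leptois and Ornithura share a more recent common ancestor with each other than either does with Meroensis, so Meroensis is the least closely related of the three.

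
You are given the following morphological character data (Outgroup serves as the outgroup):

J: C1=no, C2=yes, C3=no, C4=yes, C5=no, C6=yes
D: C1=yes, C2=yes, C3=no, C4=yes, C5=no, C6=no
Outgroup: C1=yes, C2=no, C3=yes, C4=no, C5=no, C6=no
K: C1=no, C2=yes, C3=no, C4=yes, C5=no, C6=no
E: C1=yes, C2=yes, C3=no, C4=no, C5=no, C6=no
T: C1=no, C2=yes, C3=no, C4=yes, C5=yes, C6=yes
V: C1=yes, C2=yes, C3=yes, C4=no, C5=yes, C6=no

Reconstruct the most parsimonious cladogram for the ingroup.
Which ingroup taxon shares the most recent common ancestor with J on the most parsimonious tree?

T

Character polarity is set by the outgroup: the derived state is whichever differs from the outgroup's state, so for C1, C3 the derived state is 'no', and for the remaining characters it is 'yes'.
C1 (derived state 'no') is shared by J, K, and T — a synapomorphy uniting that clade.
All ingroup taxa share the derived state 'yes' for C2; it defines the ingroup but does not resolve relationships within it.
Only D, E, J, K, and T show the derived state 'no' for C3, supporting them as a clade.
C4: derived state 'yes' in D, J, K, and T only — synapomorphy for {D, J, K, T}.
C5 (state 'yes') occurs in T and V but conflicts with the nesting implied by the other characters — most parsimoniously interpreted as homoplasy.
C6 (derived state 'yes') is shared by J and T — a synapomorphy uniting that clade.
Most parsimonious ingroup topology: ((E,(((T,J),K),D)),V).
J and T form a cherry on this tree, so they are sister taxa.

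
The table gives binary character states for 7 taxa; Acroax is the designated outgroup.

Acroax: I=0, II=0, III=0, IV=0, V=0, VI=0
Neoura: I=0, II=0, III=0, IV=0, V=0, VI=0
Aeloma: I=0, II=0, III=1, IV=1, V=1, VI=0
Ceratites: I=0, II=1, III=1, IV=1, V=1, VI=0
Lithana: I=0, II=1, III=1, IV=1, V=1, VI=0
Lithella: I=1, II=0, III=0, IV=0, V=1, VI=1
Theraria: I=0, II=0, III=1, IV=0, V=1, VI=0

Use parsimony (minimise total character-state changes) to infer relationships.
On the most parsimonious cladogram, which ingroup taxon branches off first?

The outgroup has state '0' for every character, so '1' is the derived state throughout.
I: derived state '1' in Lithella only — an autapomorphy, so it tells us nothing about relationships among taxa.
II (derived state '1') is shared by Ceratites and Lithana — a synapomorphy uniting that clade.
Only Aeloma, Ceratites, Lithana, and Theraria show the derived state '1' for III, supporting them as a clade.
IV (derived state '1') is shared by Aeloma, Ceratites, and Lithana — a synapomorphy uniting that clade.
Only Aeloma, Ceratites, Lithana, Lithella, and Theraria show the derived state '1' for V, supporting them as a clade.
VI (derived state '1') is unique to Lithella (autapomorphy; uninformative for grouping).
Most parsimonious ingroup topology: (Neoura,(((Aeloma,(Ceratites,Lithana)),Theraria),Lithella)).
Neoura is sister to the clade containing all other ingroup taxa, so it is the earliest-diverging (most basal) ingroup lineage.

Neoura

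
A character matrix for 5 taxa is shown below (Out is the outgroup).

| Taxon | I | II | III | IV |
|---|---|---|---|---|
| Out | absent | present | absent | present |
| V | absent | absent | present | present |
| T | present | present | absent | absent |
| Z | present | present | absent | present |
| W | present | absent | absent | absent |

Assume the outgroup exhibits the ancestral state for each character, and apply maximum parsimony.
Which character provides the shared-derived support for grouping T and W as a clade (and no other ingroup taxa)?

Character polarity is set by the outgroup: the derived state is whichever differs from the outgroup's state, so for II, IV the derived state is 'absent', and for the remaining characters it is 'present'.
Only T, W, and Z show the derived state 'present' for I, supporting them as a clade.
II (state 'absent') occurs in V and W but conflicts with the nesting implied by the other characters — most parsimoniously interpreted as homoplasy.
III (derived state 'present') is unique to V (autapomorphy; uninformative for grouping).
Only T and W show the derived state 'absent' for IV, supporting them as a clade.
Most parsimonious ingroup topology: (V,((T,W),Z)).
The clade {T, W} is supported by IV: its derived state 'absent' occurs in exactly those taxa and in no other taxon (including the outgroup).

IV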